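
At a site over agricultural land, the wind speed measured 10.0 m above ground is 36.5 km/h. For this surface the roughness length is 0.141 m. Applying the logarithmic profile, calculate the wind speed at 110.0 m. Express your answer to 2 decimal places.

Log law: V(z) ∝ ln(z/z₀), so V₂/V₁ = ln(z₂/z₀) / ln(z₁/z₀).
ln(110.0/0.141) = 6.6595, ln(10.0/0.141) = 4.2616
V₂ = 36.5 × 6.6595/4.2616 = 36.5 × 1.5627 = 57.0377 km/h

57.04 km/h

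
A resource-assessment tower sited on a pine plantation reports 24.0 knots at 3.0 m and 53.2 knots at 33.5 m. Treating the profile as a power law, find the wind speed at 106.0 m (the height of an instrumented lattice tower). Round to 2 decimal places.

First find α: α = ln(V₂/V₁)/ln(z₂/z₁) = ln(53.2/24.0)/ln(33.5/3.0) = 0.79600/2.41293 = 0.3299
Extrapolate from 33.5 m to 106.0 m: V₃ = 53.2 × (106.0/33.5)^0.3299 = 53.2 × 1.4623 = 77.7935 knots

77.79 knots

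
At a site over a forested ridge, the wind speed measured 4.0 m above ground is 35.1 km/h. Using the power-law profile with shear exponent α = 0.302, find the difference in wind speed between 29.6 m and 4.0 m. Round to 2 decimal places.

29.14 km/h

Power law: V₂ = V₁ · (z₂/z₁)^α = 35.1 × (7.4000)^0.302 = 64.2414 km/h
ΔV = 64.2414 − 35.1 = 29.1414 km/h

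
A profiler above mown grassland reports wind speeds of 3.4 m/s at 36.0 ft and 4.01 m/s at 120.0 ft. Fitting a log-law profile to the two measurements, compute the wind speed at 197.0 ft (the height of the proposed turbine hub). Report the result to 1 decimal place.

Log law: V ∝ ln(z/z₀). From the pair, with r = V₁/V₂ = 0.84788,
ln z₀ = (ln z₁ − r·ln z₂)/(1 − r) = (3.5835 − 0.84788×4.7875)/0.15212 = -3.1271 → z₀ = 0.04384 ft
V₃ = V₁ · ln(z₃/z₀)/ln(z₁/z₀) = 3.4 × 8.4104/6.7107 = 4.2612 m/s

4.3 m/s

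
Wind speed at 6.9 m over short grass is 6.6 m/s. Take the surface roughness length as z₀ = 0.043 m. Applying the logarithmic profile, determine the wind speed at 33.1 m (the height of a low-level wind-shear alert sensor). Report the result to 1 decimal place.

8.6 m/s

Log law: V(z) ∝ ln(z/z₀), so V₂/V₁ = ln(z₂/z₀) / ln(z₁/z₀).
ln(33.1/0.043) = 6.6461, ln(6.9/0.043) = 5.0781
V₂ = 6.6 × 6.6461/5.0781 = 6.6 × 1.3088 = 8.6380 m/s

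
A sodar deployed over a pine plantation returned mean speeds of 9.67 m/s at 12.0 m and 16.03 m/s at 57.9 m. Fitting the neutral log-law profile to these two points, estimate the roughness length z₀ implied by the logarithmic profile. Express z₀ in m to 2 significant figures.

Log law: V(z) ∝ ln(z/z₀). With r = V₁/V₂ = 9.67/16.03 = 0.60324,
r · ln(z₂/z₀) = ln(z₁/z₀) ⇒ ln z₀ = (ln z₁ − r·ln z₂)/(1 − r)
ln z₀ = (2.48491 − 0.60324×4.05872) / 0.39676 = 0.0920
z₀ = exp(0.0920) = 1.096 m

z₀ ≈ 1.1 m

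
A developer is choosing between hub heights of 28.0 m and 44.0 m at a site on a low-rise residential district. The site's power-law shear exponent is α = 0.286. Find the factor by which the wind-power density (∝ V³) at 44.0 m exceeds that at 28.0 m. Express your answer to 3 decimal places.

Speed ratio: V_B/V_A = (z_B/z_A)^α = (44.0/28.0)^0.286 = (1.5714)^0.286 = 1.13799
Power-density ratio: P_B/P_A = (V_B/V_A)³ = (1.13799)³ = 1.47374

1.474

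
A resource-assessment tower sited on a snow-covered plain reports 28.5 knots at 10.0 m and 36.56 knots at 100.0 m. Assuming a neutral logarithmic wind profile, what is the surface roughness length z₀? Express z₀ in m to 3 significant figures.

Log law: V(z) ∝ ln(z/z₀). With r = V₁/V₂ = 28.5/36.56 = 0.77954,
r · ln(z₂/z₀) = ln(z₁/z₀) ⇒ ln z₀ = (ln z₁ − r·ln z₂)/(1 − r)
ln z₀ = (2.30259 − 0.77954×4.60517) / 0.22046 = -5.8393
z₀ = exp(-5.8393) = 0.002911 m

z₀ ≈ 0.00291 m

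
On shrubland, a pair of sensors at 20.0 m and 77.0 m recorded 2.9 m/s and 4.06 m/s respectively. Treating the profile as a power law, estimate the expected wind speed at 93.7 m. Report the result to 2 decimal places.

4.26 m/s

First find α: α = ln(V₂/V₁)/ln(z₂/z₁) = ln(4.06/2.9)/ln(77.0/20.0) = 0.33647/1.34807 = 0.2496
Extrapolate from 77.0 m to 93.7 m: V₃ = 4.06 × (93.7/77.0)^0.2496 = 4.06 × 1.0502 = 4.2639 m/s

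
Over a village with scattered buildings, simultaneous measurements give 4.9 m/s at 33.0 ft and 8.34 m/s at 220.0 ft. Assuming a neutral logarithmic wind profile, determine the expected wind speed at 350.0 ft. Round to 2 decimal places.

Log law: V ∝ ln(z/z₀). From the pair, with r = V₁/V₂ = 0.58753,
ln z₀ = (ln z₁ − r·ln z₂)/(1 − r) = (3.4965 − 0.58753×5.3936)/0.41247 = 0.7942 → z₀ = 2.213 ft
V₃ = V₁ · ln(z₃/z₀)/ln(z₁/z₀) = 4.9 × 5.0637/2.7023 = 9.1819 m/s

9.18 m/s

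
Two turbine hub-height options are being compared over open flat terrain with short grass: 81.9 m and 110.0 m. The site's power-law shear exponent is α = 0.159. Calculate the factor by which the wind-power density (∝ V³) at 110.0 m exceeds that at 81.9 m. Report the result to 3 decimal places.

Speed ratio: V_B/V_A = (z_B/z_A)^α = (110.0/81.9)^0.159 = (1.3431)^0.159 = 1.04802
Power-density ratio: P_B/P_A = (V_B/V_A)³ = (1.04802)³ = 1.15109

1.151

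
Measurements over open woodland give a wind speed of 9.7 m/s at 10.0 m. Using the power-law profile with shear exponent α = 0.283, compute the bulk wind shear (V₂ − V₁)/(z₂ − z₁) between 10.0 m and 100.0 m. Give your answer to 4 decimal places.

Power law: V₂ = V₁ · (z₂/z₁)^α = 9.7 × (10.0000)^0.283 = 18.6111 m/s
ΔV/Δz = (18.6111 − 9.7)/(100.0 − 10.0) = 8.9111/90.0000 = 0.09901 m/s/m

0.0990 m/s/m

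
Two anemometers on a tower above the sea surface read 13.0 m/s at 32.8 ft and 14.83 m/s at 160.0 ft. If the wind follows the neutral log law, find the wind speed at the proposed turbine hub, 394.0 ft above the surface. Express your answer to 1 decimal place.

Log law: V ∝ ln(z/z₀). From the pair, with r = V₁/V₂ = 0.87660,
ln z₀ = (ln z₁ − r·ln z₂)/(1 − r) = (3.4904 − 0.87660×5.0752)/0.12340 = -7.7673 → z₀ = 0.0004233 ft
V₃ = V₁ · ln(z₃/z₀)/ln(z₁/z₀) = 13.0 × 13.7437/11.2578 = 15.8706 m/s

15.9 m/s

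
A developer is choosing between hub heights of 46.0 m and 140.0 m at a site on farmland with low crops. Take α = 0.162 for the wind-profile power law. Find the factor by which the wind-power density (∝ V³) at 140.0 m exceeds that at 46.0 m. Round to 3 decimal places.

Speed ratio: V_B/V_A = (z_B/z_A)^α = (140.0/46.0)^0.162 = (3.0435)^0.162 = 1.19758
Power-density ratio: P_B/P_A = (V_B/V_A)³ = (1.19758)³ = 1.71758

1.718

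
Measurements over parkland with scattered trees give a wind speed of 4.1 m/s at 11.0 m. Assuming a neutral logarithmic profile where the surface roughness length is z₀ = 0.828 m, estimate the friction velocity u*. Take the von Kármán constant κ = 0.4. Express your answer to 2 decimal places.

u* ≈ 0.63 m/s

Log law: V(z) = (u*/κ) · ln(z/z₀) ⇒ u* = κ · V / ln(z/z₀)
u* = 0.4 × 4.1 / ln(11.0/0.828) = 0.4 × 4.1 / 2.5866
   = 1.6400 / 2.5866 = 0.6340 m/s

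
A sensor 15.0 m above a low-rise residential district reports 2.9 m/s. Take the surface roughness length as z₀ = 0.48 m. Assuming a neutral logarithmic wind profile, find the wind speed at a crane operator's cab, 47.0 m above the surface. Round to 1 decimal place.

3.9 m/s

Log law: V(z) ∝ ln(z/z₀), so V₂/V₁ = ln(z₂/z₀) / ln(z₁/z₀).
ln(47.0/0.48) = 4.5841, ln(15.0/0.48) = 3.4420
V₂ = 2.9 × 4.5841/3.4420 = 2.9 × 1.3318 = 3.8622 m/s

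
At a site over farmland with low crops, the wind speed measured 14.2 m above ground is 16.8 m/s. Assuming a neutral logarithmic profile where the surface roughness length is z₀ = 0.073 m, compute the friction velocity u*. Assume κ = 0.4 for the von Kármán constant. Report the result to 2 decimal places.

Log law: V(z) = (u*/κ) · ln(z/z₀) ⇒ u* = κ · V / ln(z/z₀)
u* = 0.4 × 16.8 / ln(14.2/0.073) = 0.4 × 16.8 / 5.2705
   = 6.7200 / 5.2705 = 1.2750 m/s

u* ≈ 1.28 m/s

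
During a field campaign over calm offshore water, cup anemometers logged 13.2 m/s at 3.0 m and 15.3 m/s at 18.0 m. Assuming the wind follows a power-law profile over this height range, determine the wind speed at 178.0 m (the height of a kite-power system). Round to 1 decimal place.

First find α: α = ln(V₂/V₁)/ln(z₂/z₁) = ln(15.3/13.2)/ln(18.0/3.0) = 0.14764/1.79176 = 0.0824
Extrapolate from 18.0 m to 178.0 m: V₃ = 15.3 × (178.0/18.0)^0.0824 = 15.3 × 1.2078 = 18.4794 m/s

18.5 m/s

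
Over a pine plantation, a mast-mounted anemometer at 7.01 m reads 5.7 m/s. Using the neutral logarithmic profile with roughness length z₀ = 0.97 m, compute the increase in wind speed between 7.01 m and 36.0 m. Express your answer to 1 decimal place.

4.7 m/s

Log law: V₂ = V₁ · ln(z₂/z₀)/ln(z₁/z₀) = 5.7 × 3.6140/1.9778 = 10.4155 m/s
ΔV = 10.4155 − 5.7 = 4.7155 m/s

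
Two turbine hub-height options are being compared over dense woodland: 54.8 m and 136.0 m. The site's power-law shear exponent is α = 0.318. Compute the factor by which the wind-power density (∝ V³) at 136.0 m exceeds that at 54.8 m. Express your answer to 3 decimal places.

Speed ratio: V_B/V_A = (z_B/z_A)^α = (136.0/54.8)^0.318 = (2.4818)^0.318 = 1.33516
Power-density ratio: P_B/P_A = (V_B/V_A)³ = (1.33516)³ = 2.38012

2.380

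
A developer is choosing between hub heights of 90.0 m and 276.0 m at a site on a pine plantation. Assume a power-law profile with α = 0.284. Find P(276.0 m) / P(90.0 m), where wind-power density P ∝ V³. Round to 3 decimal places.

Speed ratio: V_B/V_A = (z_B/z_A)^α = (276.0/90.0)^0.284 = (3.0667)^0.284 = 1.37472
Power-density ratio: P_B/P_A = (V_B/V_A)³ = (1.37472)³ = 2.59800

2.598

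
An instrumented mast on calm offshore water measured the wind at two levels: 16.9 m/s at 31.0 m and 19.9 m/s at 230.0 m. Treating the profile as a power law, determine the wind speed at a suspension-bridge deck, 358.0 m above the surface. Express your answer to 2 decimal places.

20.63 m/s

First find α: α = ln(V₂/V₁)/ln(z₂/z₁) = ln(19.9/16.9)/ln(230.0/31.0) = 0.16341/2.00409 = 0.0815
Extrapolate from 230.0 m to 358.0 m: V₃ = 19.9 × (358.0/230.0)^0.0815 = 19.9 × 1.0367 = 20.6310 m/s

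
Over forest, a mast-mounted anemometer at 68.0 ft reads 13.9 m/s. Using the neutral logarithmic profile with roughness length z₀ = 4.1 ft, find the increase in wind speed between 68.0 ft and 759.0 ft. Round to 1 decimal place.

Log law: V₂ = V₁ · ln(z₂/z₀)/ln(z₁/z₀) = 13.9 × 5.2210/2.8085 = 25.8400 m/s
ΔV = 25.8400 − 13.9 = 11.9400 m/s

11.9 m/s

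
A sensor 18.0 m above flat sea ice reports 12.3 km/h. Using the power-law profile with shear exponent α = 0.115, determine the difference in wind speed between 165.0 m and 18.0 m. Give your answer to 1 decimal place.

3.6 km/h

Power law: V₂ = V₁ · (z₂/z₁)^α = 12.3 × (9.1667)^0.115 = 15.8694 km/h
ΔV = 15.8694 − 12.3 = 3.5694 km/h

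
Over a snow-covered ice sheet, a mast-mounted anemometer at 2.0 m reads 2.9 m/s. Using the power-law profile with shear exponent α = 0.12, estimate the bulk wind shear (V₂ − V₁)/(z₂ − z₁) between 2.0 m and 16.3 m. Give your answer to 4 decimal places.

0.0581 m/s/m

Power law: V₂ = V₁ · (z₂/z₁)^α = 2.9 × (8.1500)^0.12 = 3.7302 m/s
ΔV/Δz = (3.7302 − 2.9)/(16.3 − 2.0) = 0.8302/14.3000 = 0.05806 m/s/m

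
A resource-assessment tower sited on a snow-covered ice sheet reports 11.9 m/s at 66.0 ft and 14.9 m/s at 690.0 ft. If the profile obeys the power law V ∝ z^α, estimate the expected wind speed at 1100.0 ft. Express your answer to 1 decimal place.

First find α: α = ln(V₂/V₁)/ln(z₂/z₁) = ln(14.9/11.9)/ln(690.0/66.0) = 0.22482/2.34704 = 0.0958
Extrapolate from 690.0 ft to 1100.0 ft: V₃ = 14.9 × (1100.0/690.0)^0.0958 = 14.9 × 1.0457 = 15.5807 m/s

15.6 m/s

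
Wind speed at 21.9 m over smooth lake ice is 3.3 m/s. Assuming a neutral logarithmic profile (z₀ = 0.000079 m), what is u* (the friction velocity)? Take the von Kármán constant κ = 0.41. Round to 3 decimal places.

Log law: V(z) = (u*/κ) · ln(z/z₀) ⇒ u* = κ · V / ln(z/z₀)
u* = 0.41 × 3.3 / ln(21.9/0.000079) = 0.41 × 3.3 / 12.5325
   = 1.3530 / 12.5325 = 0.1080 m/s

u* ≈ 0.108 m/s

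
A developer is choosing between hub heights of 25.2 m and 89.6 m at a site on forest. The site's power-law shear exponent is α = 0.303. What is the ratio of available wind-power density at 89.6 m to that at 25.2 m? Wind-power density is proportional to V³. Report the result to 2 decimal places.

3.17

Speed ratio: V_B/V_A = (z_B/z_A)^α = (89.6/25.2)^0.303 = (3.5556)^0.303 = 1.46867
Power-density ratio: P_B/P_A = (V_B/V_A)³ = (1.46867)³ = 3.16792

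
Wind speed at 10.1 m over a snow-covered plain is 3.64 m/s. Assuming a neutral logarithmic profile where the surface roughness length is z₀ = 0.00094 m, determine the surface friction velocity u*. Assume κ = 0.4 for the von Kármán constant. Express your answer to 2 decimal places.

u* ≈ 0.16 m/s

Log law: V(z) = (u*/κ) · ln(z/z₀) ⇒ u* = κ · V / ln(z/z₀)
u* = 0.4 × 3.64 / ln(10.1/0.00094) = 0.4 × 3.64 / 9.2822
   = 1.4560 / 9.2822 = 0.1569 m/s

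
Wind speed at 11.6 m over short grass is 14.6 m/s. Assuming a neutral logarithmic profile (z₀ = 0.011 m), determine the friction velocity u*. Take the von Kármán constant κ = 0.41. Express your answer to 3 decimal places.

u* ≈ 0.860 m/s

Log law: V(z) = (u*/κ) · ln(z/z₀) ⇒ u* = κ · V / ln(z/z₀)
u* = 0.41 × 14.6 / ln(11.6/0.011) = 0.41 × 14.6 / 6.9609
   = 5.9860 / 6.9609 = 0.8600 m/s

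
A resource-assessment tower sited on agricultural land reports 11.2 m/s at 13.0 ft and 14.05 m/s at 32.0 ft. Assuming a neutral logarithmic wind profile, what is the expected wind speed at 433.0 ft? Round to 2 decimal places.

22.29 m/s

Log law: V ∝ ln(z/z₀). From the pair, with r = V₁/V₂ = 0.79715,
ln z₀ = (ln z₁ − r·ln z₂)/(1 − r) = (2.5649 − 0.79715×3.4657)/0.20285 = -0.9750 → z₀ = 0.3772 ft
V₃ = V₁ · ln(z₃/z₀)/ln(z₁/z₀) = 11.2 × 7.0457/3.5399 = 22.2920 m/s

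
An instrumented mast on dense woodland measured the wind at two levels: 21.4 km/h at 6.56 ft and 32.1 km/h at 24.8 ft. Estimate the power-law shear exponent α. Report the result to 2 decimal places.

α ≈ 0.30

Power law: V₂/V₁ = (z₂/z₁)^α ⇒ α = ln(V₂/V₁) / ln(z₂/z₁)
α = ln(32.1/21.4) / ln(24.8/6.56) = ln(1.5000) / ln(3.7805)
  = 0.40547 / 1.32985 = 0.30489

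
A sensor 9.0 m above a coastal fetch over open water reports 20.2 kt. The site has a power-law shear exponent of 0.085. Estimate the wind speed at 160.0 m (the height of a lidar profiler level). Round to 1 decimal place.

25.8 kt

Power-law profile: V₂ = V₁ · (z₂/z₁)^α
V₂ = 20.2 × (160.0/9.0)^0.085 = 20.2 × (17.7778)^0.085
    = 20.2 × 1.2771 = 25.7983 kt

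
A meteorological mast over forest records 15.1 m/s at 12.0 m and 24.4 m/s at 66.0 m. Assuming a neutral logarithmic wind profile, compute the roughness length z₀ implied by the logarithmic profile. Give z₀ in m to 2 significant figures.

z₀ ≈ 0.75 m

Log law: V(z) ∝ ln(z/z₀). With r = V₁/V₂ = 15.1/24.4 = 0.61885,
r · ln(z₂/z₀) = ln(z₁/z₀) ⇒ ln z₀ = (ln z₁ − r·ln z₂)/(1 − r)
ln z₀ = (2.48491 − 0.61885×4.18965) / 0.38115 = -0.2830
z₀ = exp(-0.2830) = 0.7535 m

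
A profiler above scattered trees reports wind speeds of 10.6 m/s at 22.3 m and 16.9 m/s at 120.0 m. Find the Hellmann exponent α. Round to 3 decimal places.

Power law: V₂/V₁ = (z₂/z₁)^α ⇒ α = ln(V₂/V₁) / ln(z₂/z₁)
α = ln(16.9/10.6) / ln(120.0/22.3) = ln(1.5943) / ln(5.3812)
  = 0.46646 / 1.68291 = 0.27718

α ≈ 0.277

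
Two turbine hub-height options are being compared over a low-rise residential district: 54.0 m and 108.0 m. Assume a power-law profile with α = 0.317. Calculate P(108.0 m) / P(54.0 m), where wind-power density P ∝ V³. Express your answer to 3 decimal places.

Speed ratio: V_B/V_A = (z_B/z_A)^α = (108.0/54.0)^0.317 = (2.0000)^0.317 = 1.24574
Power-density ratio: P_B/P_A = (V_B/V_A)³ = (1.24574)³ = 1.93321

1.933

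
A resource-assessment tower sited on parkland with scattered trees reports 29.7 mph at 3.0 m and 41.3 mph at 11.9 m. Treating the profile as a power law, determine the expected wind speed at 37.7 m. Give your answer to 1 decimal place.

54.4 mph

First find α: α = ln(V₂/V₁)/ln(z₂/z₁) = ln(41.3/29.7)/ln(11.9/3.0) = 0.32972/1.37793 = 0.2393
Extrapolate from 11.9 m to 37.7 m: V₃ = 41.3 × (37.7/11.9)^0.2393 = 41.3 × 1.3177 = 54.4229 mph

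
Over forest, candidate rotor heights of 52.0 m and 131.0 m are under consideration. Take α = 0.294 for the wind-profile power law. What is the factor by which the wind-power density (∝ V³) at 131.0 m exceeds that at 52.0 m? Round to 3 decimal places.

Speed ratio: V_B/V_A = (z_B/z_A)^α = (131.0/52.0)^0.294 = (2.5192)^0.294 = 1.31212
Power-density ratio: P_B/P_A = (V_B/V_A)³ = (1.31212)³ = 2.25901

2.259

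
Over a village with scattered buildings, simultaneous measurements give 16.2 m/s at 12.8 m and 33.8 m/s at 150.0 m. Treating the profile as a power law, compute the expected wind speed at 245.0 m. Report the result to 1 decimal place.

First find α: α = ln(V₂/V₁)/ln(z₂/z₁) = ln(33.8/16.2)/ln(150.0/12.8) = 0.73545/2.46119 = 0.2988
Extrapolate from 150.0 m to 245.0 m: V₃ = 33.8 × (245.0/150.0)^0.2988 = 33.8 × 1.1579 = 39.1370 m/s

39.1 m/s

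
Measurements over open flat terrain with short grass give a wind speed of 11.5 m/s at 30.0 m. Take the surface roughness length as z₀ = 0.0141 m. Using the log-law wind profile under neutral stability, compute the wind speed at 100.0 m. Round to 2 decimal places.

13.31 m/s

Log law: V(z) ∝ ln(z/z₀), so V₂/V₁ = ln(z₂/z₀) / ln(z₁/z₀).
ln(100.0/0.0141) = 8.8668, ln(30.0/0.0141) = 7.6628
V₂ = 11.5 × 8.8668/7.6628 = 11.5 × 1.1571 = 13.3069 m/s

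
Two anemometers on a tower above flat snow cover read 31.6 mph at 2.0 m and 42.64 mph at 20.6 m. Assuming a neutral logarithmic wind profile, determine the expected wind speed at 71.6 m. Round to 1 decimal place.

Log law: V ∝ ln(z/z₀). From the pair, with r = V₁/V₂ = 0.74109,
ln z₀ = (ln z₁ − r·ln z₂)/(1 − r) = (0.6931 − 0.74109×3.0253)/0.25891 = -5.9822 → z₀ = 0.002523 m
V₃ = V₁ · ln(z₃/z₀)/ln(z₁/z₀) = 31.6 × 10.2533/6.6753 = 48.5374 mph

48.5 mph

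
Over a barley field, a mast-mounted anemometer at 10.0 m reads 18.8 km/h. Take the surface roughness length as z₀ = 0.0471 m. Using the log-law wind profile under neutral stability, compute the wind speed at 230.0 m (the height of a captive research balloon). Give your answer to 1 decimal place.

Log law: V(z) ∝ ln(z/z₀), so V₂/V₁ = ln(z₂/z₀) / ln(z₁/z₀).
ln(230.0/0.0471) = 8.4936, ln(10.0/0.0471) = 5.3581
V₂ = 18.8 × 8.4936/5.3581 = 18.8 × 1.5852 = 29.8016 km/h

29.8 km/h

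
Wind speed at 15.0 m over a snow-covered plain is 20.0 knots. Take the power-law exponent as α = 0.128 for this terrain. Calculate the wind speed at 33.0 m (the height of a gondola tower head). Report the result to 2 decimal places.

Power-law profile: V₂ = V₁ · (z₂/z₁)^α
V₂ = 20.0 × (33.0/15.0)^0.128 = 20.0 × (2.2000)^0.128
    = 20.0 × 1.1062 = 22.1238 knots

22.12 knots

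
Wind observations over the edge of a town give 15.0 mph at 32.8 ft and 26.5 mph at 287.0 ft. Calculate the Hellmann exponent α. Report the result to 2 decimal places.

Power law: V₂/V₁ = (z₂/z₁)^α ⇒ α = ln(V₂/V₁) / ln(z₂/z₁)
α = ln(26.5/15.0) / ln(287.0/32.8) = ln(1.7667) / ln(8.7500)
  = 0.56909 / 2.16905 = 0.26237

α ≈ 0.26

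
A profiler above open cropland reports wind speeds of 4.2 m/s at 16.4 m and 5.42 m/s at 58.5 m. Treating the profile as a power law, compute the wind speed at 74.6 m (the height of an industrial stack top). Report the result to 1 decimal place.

First find α: α = ln(V₂/V₁)/ln(z₂/z₁) = ln(5.42/4.2)/ln(58.5/16.4) = 0.25501/1.27175 = 0.2005
Extrapolate from 58.5 m to 74.6 m: V₃ = 5.42 × (74.6/58.5)^0.2005 = 5.42 × 1.0500 = 5.6908 m/s

5.7 m/s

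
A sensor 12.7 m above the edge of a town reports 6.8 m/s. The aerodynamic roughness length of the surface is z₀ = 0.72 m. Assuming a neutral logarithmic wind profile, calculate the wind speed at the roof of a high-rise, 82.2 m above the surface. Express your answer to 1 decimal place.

Log law: V(z) ∝ ln(z/z₀), so V₂/V₁ = ln(z₂/z₀) / ln(z₁/z₀).
ln(82.2/0.72) = 4.7377, ln(12.7/0.72) = 2.8701
V₂ = 6.8 × 4.7377/2.8701 = 6.8 × 1.6507 = 11.2247 m/s

11.2 m/s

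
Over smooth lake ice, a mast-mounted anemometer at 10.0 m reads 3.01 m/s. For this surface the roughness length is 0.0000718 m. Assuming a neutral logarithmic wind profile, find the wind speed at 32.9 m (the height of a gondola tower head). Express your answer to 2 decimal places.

Log law: V(z) ∝ ln(z/z₀), so V₂/V₁ = ln(z₂/z₀) / ln(z₁/z₀).
ln(32.9/0.0000718) = 13.0351, ln(10.0/0.0000718) = 11.8442
V₂ = 3.01 × 13.0351/11.8442 = 3.01 × 1.1005 = 3.3126 m/s

3.31 m/s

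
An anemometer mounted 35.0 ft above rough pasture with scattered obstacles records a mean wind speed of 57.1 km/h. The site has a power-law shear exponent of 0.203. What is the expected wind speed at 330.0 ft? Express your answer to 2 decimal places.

90.04 km/h

Power-law profile: V₂ = V₁ · (z₂/z₁)^α
V₂ = 57.1 × (330.0/35.0)^0.203 = 57.1 × (9.4286)^0.203
    = 57.1 × 1.5769 = 90.0427 km/h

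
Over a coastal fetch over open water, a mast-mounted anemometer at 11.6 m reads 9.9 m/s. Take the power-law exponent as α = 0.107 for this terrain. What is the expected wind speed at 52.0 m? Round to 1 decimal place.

Power-law profile: V₂ = V₁ · (z₂/z₁)^α
V₂ = 9.9 × (52.0/11.6)^0.107 = 9.9 × (4.4828)^0.107
    = 9.9 × 1.1741 = 11.6239 m/s

11.6 m/s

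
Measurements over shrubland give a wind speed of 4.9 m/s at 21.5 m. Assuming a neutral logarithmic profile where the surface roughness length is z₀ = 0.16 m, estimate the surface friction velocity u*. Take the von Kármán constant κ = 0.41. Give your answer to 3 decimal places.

Log law: V(z) = (u*/κ) · ln(z/z₀) ⇒ u* = κ · V / ln(z/z₀)
u* = 0.41 × 4.9 / ln(21.5/0.16) = 0.41 × 4.9 / 4.9006
   = 2.0090 / 4.9006 = 0.4099 m/s

u* ≈ 0.410 m/s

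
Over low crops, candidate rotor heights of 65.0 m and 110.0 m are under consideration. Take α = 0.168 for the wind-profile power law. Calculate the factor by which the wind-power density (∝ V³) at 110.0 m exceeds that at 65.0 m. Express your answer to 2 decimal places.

1.30

Speed ratio: V_B/V_A = (z_B/z_A)^α = (110.0/65.0)^0.168 = (1.6923)^0.168 = 1.09241
Power-density ratio: P_B/P_A = (V_B/V_A)³ = (1.09241)³ = 1.30363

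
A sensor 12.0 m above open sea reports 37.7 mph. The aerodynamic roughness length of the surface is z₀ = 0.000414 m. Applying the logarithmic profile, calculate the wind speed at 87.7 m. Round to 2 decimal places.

Log law: V(z) ∝ ln(z/z₀), so V₂/V₁ = ln(z₂/z₀) / ln(z₁/z₀).
ln(87.7/0.000414) = 12.2636, ln(12.0/0.000414) = 10.2746
V₂ = 37.7 × 12.2636/10.2746 = 37.7 × 1.1936 = 44.9982 mph

45.00 mph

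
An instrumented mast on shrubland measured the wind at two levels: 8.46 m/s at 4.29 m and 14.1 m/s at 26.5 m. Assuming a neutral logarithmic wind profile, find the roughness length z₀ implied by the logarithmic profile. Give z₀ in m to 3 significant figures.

Log law: V(z) ∝ ln(z/z₀). With r = V₁/V₂ = 8.46/14.1 = 0.60000,
r · ln(z₂/z₀) = ln(z₁/z₀) ⇒ ln z₀ = (ln z₁ − r·ln z₂)/(1 − r)
ln z₀ = (1.45629 − 0.60000×3.27714) / 0.40000 = -1.2750
z₀ = exp(-1.2750) = 0.2794 m

z₀ ≈ 0.279 m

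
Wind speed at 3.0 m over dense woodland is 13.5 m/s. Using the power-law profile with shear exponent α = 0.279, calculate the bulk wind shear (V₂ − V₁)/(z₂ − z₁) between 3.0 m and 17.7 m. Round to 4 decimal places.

Power law: V₂ = V₁ · (z₂/z₁)^α = 13.5 × (5.9000)^0.279 = 22.1514 m/s
ΔV/Δz = (22.1514 − 13.5)/(17.7 − 3.0) = 8.6514/14.7000 = 0.58853 m/s/m

0.5885 m/s/m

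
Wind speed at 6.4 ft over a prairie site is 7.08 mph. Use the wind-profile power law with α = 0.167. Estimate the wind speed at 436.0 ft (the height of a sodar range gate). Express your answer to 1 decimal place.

14.3 mph

Power-law profile: V₂ = V₁ · (z₂/z₁)^α
V₂ = 7.08 × (436.0/6.4)^0.167 = 7.08 × (68.1250)^0.167
    = 7.08 × 2.0238 = 14.3283 mph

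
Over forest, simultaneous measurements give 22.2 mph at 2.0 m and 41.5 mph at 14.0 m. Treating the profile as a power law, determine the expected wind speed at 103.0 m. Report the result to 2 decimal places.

78.83 mph

First find α: α = ln(V₂/V₁)/ln(z₂/z₁) = ln(41.5/22.2)/ln(14.0/2.0) = 0.62560/1.94591 = 0.3215
Extrapolate from 14.0 m to 103.0 m: V₃ = 41.5 × (103.0/14.0)^0.3215 = 41.5 × 1.8995 = 78.8299 mph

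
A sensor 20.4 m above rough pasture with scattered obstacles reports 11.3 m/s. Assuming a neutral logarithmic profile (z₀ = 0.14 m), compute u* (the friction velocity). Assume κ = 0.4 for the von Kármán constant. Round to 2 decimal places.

Log law: V(z) = (u*/κ) · ln(z/z₀) ⇒ u* = κ · V / ln(z/z₀)
u* = 0.4 × 11.3 / ln(20.4/0.14) = 0.4 × 11.3 / 4.9816
   = 4.5200 / 4.9816 = 0.9073 m/s

u* ≈ 0.91 m/s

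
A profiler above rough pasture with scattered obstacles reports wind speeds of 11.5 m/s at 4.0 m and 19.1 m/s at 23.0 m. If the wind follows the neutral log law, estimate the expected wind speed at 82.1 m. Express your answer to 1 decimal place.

24.6 m/s

Log law: V ∝ ln(z/z₀). From the pair, with r = V₁/V₂ = 0.60209,
ln z₀ = (ln z₁ − r·ln z₂)/(1 − r) = (1.3863 − 0.60209×3.1355)/0.39791 = -1.2605 → z₀ = 0.2835 m
V₃ = V₁ · ln(z₃/z₀)/ln(z₁/z₀) = 11.5 × 5.6685/2.6468 = 24.6286 m/s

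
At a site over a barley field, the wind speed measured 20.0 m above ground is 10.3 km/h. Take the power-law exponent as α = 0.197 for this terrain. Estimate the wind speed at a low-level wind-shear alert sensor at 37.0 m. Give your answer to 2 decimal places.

11.63 km/h

Power-law profile: V₂ = V₁ · (z₂/z₁)^α
V₂ = 10.3 × (37.0/20.0)^0.197 = 10.3 × (1.8500)^0.197
    = 10.3 × 1.1288 = 11.6271 km/h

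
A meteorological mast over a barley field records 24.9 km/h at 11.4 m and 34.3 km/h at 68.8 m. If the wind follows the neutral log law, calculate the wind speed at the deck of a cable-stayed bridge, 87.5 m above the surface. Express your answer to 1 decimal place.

Log law: V ∝ ln(z/z₀). From the pair, with r = V₁/V₂ = 0.72595,
ln z₀ = (ln z₁ − r·ln z₂)/(1 − r) = (2.4336 − 0.72595×4.2312)/0.27405 = -2.3281 → z₀ = 0.09748 m
V₃ = V₁ · ln(z₃/z₀)/ln(z₁/z₀) = 24.9 × 6.7997/4.7617 = 35.5573 km/h

35.6 km/h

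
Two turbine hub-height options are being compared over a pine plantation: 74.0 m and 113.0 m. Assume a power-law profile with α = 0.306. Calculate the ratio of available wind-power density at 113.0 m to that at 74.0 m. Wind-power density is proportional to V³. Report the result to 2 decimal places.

1.47

Speed ratio: V_B/V_A = (z_B/z_A)^α = (113.0/74.0)^0.306 = (1.5270)^0.306 = 1.13830
Power-density ratio: P_B/P_A = (V_B/V_A)³ = (1.13830)³ = 1.47493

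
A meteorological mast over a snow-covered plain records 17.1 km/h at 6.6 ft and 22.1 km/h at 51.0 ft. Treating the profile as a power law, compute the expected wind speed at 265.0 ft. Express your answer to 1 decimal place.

First find α: α = ln(V₂/V₁)/ln(z₂/z₁) = ln(22.1/17.1)/ln(51.0/6.6) = 0.25650/2.04476 = 0.1254
Extrapolate from 51.0 ft to 265.0 ft: V₃ = 22.1 × (265.0/51.0)^0.1254 = 22.1 × 1.2296 = 27.1749 km/h

27.2 km/h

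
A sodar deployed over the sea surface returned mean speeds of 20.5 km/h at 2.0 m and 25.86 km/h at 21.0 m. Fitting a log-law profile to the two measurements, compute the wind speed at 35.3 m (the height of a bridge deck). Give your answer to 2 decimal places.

27.04 km/h

Log law: V ∝ ln(z/z₀). From the pair, with r = V₁/V₂ = 0.79273,
ln z₀ = (ln z₁ − r·ln z₂)/(1 − r) = (0.6931 − 0.79273×3.0445)/0.20727 = -8.3000 → z₀ = 0.0002485 m
V₃ = V₁ · ln(z₃/z₀)/ln(z₁/z₀) = 20.5 × 11.8639/8.9931 = 27.0439 km/h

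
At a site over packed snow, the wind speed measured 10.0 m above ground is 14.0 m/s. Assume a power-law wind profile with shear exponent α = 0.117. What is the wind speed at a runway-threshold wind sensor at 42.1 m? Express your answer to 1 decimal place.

Power-law profile: V₂ = V₁ · (z₂/z₁)^α
V₂ = 14.0 × (42.1/10.0)^0.117 = 14.0 × (4.2100)^0.117
    = 14.0 × 1.1832 = 16.5641 m/s

16.6 m/s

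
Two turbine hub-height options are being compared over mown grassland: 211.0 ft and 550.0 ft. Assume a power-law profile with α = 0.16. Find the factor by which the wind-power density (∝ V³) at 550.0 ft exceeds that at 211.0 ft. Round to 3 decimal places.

Speed ratio: V_B/V_A = (z_B/z_A)^α = (550.0/211.0)^0.16 = (2.6066)^0.16 = 1.16566
Power-density ratio: P_B/P_A = (V_B/V_A)³ = (1.16566)³ = 1.58387

1.584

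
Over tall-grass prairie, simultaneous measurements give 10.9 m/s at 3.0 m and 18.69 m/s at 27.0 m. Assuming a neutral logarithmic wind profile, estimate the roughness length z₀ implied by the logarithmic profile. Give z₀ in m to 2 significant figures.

z₀ ≈ 0.14 m

Log law: V(z) ∝ ln(z/z₀). With r = V₁/V₂ = 10.9/18.69 = 0.58320,
r · ln(z₂/z₀) = ln(z₁/z₀) ⇒ ln z₀ = (ln z₁ − r·ln z₂)/(1 − r)
ln z₀ = (1.09861 − 0.58320×3.29584) / 0.41680 = -1.9758
z₀ = exp(-1.9758) = 0.1386 m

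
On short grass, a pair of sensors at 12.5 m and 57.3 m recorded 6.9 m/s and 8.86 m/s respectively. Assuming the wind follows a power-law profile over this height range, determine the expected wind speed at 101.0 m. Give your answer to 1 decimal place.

First find α: α = ln(V₂/V₁)/ln(z₂/z₁) = ln(8.86/6.9)/ln(57.3/12.5) = 0.25003/1.52257 = 0.1642
Extrapolate from 57.3 m to 101.0 m: V₃ = 8.86 × (101.0/57.3)^0.1642 = 8.86 × 1.0975 = 9.7243 m/s

9.7 m/s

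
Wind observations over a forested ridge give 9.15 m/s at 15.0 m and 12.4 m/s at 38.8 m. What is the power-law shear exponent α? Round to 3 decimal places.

Power law: V₂/V₁ = (z₂/z₁)^α ⇒ α = ln(V₂/V₁) / ln(z₂/z₁)
α = ln(12.4/9.15) / ln(38.8/15.0) = ln(1.3552) / ln(2.5867)
  = 0.30394 / 0.95037 = 0.31981

α ≈ 0.320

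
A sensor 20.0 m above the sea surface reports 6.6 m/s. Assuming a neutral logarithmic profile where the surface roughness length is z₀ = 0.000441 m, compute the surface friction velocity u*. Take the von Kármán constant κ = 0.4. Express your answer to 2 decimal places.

u* ≈ 0.25 m/s

Log law: V(z) = (u*/κ) · ln(z/z₀) ⇒ u* = κ · V / ln(z/z₀)
u* = 0.4 × 6.6 / ln(20.0/0.000441) = 0.4 × 6.6 / 10.7222
   = 2.6400 / 10.7222 = 0.2462 m/s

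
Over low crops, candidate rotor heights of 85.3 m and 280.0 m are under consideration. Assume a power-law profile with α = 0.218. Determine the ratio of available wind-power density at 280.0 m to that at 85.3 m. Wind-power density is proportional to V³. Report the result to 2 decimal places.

2.18

Speed ratio: V_B/V_A = (z_B/z_A)^α = (280.0/85.3)^0.218 = (3.2825)^0.218 = 1.29579
Power-density ratio: P_B/P_A = (V_B/V_A)³ = (1.29579)³ = 2.17571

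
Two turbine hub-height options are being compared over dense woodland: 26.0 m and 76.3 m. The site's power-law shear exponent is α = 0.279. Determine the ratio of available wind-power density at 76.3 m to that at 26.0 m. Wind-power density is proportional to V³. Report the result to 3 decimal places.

2.462

Speed ratio: V_B/V_A = (z_B/z_A)^α = (76.3/26.0)^0.279 = (2.9346)^0.279 = 1.35035
Power-density ratio: P_B/P_A = (V_B/V_A)³ = (1.35035)³ = 2.46230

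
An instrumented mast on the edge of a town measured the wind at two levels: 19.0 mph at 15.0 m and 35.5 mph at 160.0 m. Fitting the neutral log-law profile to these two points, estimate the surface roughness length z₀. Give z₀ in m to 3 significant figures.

z₀ ≈ 0.982 m

Log law: V(z) ∝ ln(z/z₀). With r = V₁/V₂ = 19.0/35.5 = 0.53521,
r · ln(z₂/z₀) = ln(z₁/z₀) ⇒ ln z₀ = (ln z₁ − r·ln z₂)/(1 − r)
ln z₀ = (2.70805 − 0.53521×5.07517) / 0.46479 = -0.0177
z₀ = exp(-0.0177) = 0.9824 m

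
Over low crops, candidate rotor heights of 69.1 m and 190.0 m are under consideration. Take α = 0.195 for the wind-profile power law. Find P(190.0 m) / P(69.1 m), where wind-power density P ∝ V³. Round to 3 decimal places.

Speed ratio: V_B/V_A = (z_B/z_A)^α = (190.0/69.1)^0.195 = (2.7496)^0.195 = 1.21803
Power-density ratio: P_B/P_A = (V_B/V_A)³ = (1.21803)³ = 1.80708

1.807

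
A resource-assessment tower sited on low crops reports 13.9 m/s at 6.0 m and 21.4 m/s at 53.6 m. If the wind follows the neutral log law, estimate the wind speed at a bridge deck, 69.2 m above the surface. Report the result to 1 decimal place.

22.3 m/s

Log law: V ∝ ln(z/z₀). From the pair, with r = V₁/V₂ = 0.64953,
ln z₀ = (ln z₁ − r·ln z₂)/(1 − r) = (1.7918 − 0.64953×3.9815)/0.35047 = -2.2667 → z₀ = 0.1037 m
V₃ = V₁ · ln(z₃/z₀)/ln(z₁/z₀) = 13.9 × 6.5037/4.0584 = 22.2749 m/s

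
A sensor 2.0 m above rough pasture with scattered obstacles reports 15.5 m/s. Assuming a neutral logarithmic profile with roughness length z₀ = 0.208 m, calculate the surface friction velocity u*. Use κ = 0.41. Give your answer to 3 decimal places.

Log law: V(z) = (u*/κ) · ln(z/z₀) ⇒ u* = κ · V / ln(z/z₀)
u* = 0.41 × 15.5 / ln(2.0/0.208) = 0.41 × 15.5 / 2.2634
   = 6.3550 / 2.2634 = 2.8078 m/s

u* ≈ 2.808 m/s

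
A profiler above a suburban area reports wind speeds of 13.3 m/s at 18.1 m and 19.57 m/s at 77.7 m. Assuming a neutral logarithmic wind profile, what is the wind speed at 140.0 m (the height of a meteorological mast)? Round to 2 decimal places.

Log law: V ∝ ln(z/z₀). From the pair, with r = V₁/V₂ = 0.67961,
ln z₀ = (ln z₁ − r·ln z₂)/(1 − r) = (2.8959 − 0.67961×4.3529)/0.32039 = -0.1946 → z₀ = 0.8232 m
V₃ = V₁ · ln(z₃/z₀)/ln(z₁/z₀) = 13.3 × 5.1362/3.0905 = 22.1039 m/s

22.10 m/s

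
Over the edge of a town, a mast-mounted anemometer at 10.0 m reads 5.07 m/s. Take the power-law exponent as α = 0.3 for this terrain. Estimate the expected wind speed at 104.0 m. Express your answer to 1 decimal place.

10.2 m/s

Power-law profile: V₂ = V₁ · (z₂/z₁)^α
V₂ = 5.07 × (104.0/10.0)^0.3 = 5.07 × (10.4000)^0.3
    = 5.07 × 2.0189 = 10.2357 m/s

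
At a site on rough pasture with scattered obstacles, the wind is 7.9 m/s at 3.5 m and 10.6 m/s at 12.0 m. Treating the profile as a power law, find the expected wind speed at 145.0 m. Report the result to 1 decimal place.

First find α: α = ln(V₂/V₁)/ln(z₂/z₁) = ln(10.6/7.9)/ln(12.0/3.5) = 0.29399/1.23214 = 0.2386
Extrapolate from 12.0 m to 145.0 m: V₃ = 10.6 × (145.0/12.0)^0.2386 = 10.6 × 1.8122 = 19.2095 m/s

19.2 m/s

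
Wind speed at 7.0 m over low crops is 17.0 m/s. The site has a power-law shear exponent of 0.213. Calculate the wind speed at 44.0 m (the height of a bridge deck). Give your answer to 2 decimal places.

Power-law profile: V₂ = V₁ · (z₂/z₁)^α
V₂ = 17.0 × (44.0/7.0)^0.213 = 17.0 × (6.2857)^0.213
    = 17.0 × 1.4793 = 25.1477 m/s

25.15 m/s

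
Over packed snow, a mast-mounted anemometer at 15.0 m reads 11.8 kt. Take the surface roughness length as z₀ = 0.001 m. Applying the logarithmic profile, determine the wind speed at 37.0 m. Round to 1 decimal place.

Log law: V(z) ∝ ln(z/z₀), so V₂/V₁ = ln(z₂/z₀) / ln(z₁/z₀).
ln(37.0/0.001) = 10.5187, ln(15.0/0.001) = 9.6158
V₂ = 11.8 × 10.5187/9.6158 = 11.8 × 1.0939 = 12.9080 kt

12.9 kt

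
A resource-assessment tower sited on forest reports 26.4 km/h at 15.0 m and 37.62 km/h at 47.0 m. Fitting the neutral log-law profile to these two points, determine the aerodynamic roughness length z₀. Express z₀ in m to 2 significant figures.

Log law: V(z) ∝ ln(z/z₀). With r = V₁/V₂ = 26.4/37.62 = 0.70175,
r · ln(z₂/z₀) = ln(z₁/z₀) ⇒ ln z₀ = (ln z₁ − r·ln z₂)/(1 − r)
ln z₀ = (2.70805 − 0.70175×3.85015) / 0.29825 = 0.0208
z₀ = exp(0.0208) = 1.021 m

z₀ ≈ 1.0 m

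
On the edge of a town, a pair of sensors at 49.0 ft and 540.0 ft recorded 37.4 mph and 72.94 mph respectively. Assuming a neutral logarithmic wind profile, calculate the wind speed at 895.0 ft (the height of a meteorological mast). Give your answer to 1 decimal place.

80.4 mph

Log law: V ∝ ln(z/z₀). From the pair, with r = V₁/V₂ = 0.51275,
ln z₀ = (ln z₁ − r·ln z₂)/(1 − r) = (3.8918 − 0.51275×6.2916)/0.48725 = 1.3665 → z₀ = 3.922 ft
V₃ = V₁ · ln(z₃/z₀)/ln(z₁/z₀) = 37.4 × 5.4303/2.5253 = 80.4228 mph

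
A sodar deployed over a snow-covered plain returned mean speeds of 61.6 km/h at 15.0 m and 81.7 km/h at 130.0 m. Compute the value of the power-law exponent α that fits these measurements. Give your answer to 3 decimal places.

α ≈ 0.131

Power law: V₂/V₁ = (z₂/z₁)^α ⇒ α = ln(V₂/V₁) / ln(z₂/z₁)
α = ln(81.7/61.6) / ln(130.0/15.0) = ln(1.3263) / ln(8.6667)
  = 0.28239 / 2.15948 = 0.13077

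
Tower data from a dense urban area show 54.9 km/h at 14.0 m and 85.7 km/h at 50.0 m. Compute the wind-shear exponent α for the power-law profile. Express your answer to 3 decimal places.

α ≈ 0.350

Power law: V₂/V₁ = (z₂/z₁)^α ⇒ α = ln(V₂/V₁) / ln(z₂/z₁)
α = ln(85.7/54.9) / ln(50.0/14.0) = ln(1.5610) / ln(3.5714)
  = 0.44534 / 1.27297 = 0.34984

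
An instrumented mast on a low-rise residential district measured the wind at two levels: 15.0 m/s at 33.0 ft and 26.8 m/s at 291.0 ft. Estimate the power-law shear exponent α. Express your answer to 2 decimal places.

Power law: V₂/V₁ = (z₂/z₁)^α ⇒ α = ln(V₂/V₁) / ln(z₂/z₁)
α = ln(26.8/15.0) / ln(291.0/33.0) = ln(1.7867) / ln(8.8182)
  = 0.58035 / 2.17682 = 0.26661

α ≈ 0.27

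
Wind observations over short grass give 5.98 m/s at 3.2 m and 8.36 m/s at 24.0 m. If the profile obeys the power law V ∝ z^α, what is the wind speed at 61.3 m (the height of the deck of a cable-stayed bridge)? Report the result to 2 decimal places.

9.77 m/s

First find α: α = ln(V₂/V₁)/ln(z₂/z₁) = ln(8.36/5.98)/ln(24.0/3.2) = 0.33504/2.01490 = 0.1663
Extrapolate from 24.0 m to 61.3 m: V₃ = 8.36 × (61.3/24.0)^0.1663 = 8.36 × 1.1687 = 9.7707 m/s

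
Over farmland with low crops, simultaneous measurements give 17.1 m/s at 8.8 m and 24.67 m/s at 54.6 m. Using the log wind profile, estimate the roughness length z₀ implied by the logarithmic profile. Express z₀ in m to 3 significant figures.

Log law: V(z) ∝ ln(z/z₀). With r = V₁/V₂ = 17.1/24.67 = 0.69315,
r · ln(z₂/z₀) = ln(z₁/z₀) ⇒ ln z₀ = (ln z₁ − r·ln z₂)/(1 − r)
ln z₀ = (2.17475 − 0.69315×4.00003) / 0.30685 = -1.9484
z₀ = exp(-1.9484) = 0.1425 m

z₀ ≈ 0.143 m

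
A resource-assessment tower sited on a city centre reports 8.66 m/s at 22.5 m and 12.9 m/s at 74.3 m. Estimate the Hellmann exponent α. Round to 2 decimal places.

Power law: V₂/V₁ = (z₂/z₁)^α ⇒ α = ln(V₂/V₁) / ln(z₂/z₁)
α = ln(12.9/8.66) / ln(74.3/22.5) = ln(1.4896) / ln(3.3022)
  = 0.39851 / 1.19460 = 0.33360

α ≈ 0.33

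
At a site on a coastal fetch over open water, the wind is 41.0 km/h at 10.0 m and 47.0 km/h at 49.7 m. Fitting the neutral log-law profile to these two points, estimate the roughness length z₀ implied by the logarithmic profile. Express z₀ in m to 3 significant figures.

z₀ ≈ 0.000174 m

Log law: V(z) ∝ ln(z/z₀). With r = V₁/V₂ = 41.0/47.0 = 0.87234,
r · ln(z₂/z₀) = ln(z₁/z₀) ⇒ ln z₀ = (ln z₁ − r·ln z₂)/(1 − r)
ln z₀ = (2.30259 − 0.87234×3.90600) / 0.12766 = -8.6541
z₀ = exp(-8.6541) = 0.0001744 m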